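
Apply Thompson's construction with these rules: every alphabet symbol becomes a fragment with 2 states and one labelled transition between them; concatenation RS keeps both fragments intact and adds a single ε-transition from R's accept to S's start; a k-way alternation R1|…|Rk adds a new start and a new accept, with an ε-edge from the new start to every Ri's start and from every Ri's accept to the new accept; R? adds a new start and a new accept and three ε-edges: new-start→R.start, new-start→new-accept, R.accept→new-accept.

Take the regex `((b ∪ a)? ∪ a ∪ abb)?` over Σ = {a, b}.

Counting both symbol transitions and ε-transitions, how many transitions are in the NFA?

24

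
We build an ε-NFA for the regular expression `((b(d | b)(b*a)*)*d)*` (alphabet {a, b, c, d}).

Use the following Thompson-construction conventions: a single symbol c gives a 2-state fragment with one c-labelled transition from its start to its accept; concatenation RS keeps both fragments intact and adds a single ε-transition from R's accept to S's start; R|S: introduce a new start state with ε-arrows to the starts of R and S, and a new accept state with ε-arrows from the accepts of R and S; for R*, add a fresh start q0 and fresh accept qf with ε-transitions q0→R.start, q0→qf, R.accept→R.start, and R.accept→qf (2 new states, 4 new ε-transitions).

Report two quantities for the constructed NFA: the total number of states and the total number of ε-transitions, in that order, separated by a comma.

22, 24

Recursing over subexpressions:
Each of the 6 symbol leaves contributes 2 states and 0 ε-transitions.
  d | b : 6 states, 4 ε-transitions
  b* : 4 states, 4 ε-transitions
  b*a : 6 states, 5 ε-transitions
  (b*a)* : 8 states, 9 ε-transitions
  b(d | b)(b*a)* : 16 states, 15 ε-transitions
  (b(d | b)(b*a)*)* : 18 states, 19 ε-transitions
  (b(d | b)(b*a)*)*d : 20 states, 20 ε-transitions
  ((b(d | b)(b*a)*)*d)* : 22 states, 24 ε-transitions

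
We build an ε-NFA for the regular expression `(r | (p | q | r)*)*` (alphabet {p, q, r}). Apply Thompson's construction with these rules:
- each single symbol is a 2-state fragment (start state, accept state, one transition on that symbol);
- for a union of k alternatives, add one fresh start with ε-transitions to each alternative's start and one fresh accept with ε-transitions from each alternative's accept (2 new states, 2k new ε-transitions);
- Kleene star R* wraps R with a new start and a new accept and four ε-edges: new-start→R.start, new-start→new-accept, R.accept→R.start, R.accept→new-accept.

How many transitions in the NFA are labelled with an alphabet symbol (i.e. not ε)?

4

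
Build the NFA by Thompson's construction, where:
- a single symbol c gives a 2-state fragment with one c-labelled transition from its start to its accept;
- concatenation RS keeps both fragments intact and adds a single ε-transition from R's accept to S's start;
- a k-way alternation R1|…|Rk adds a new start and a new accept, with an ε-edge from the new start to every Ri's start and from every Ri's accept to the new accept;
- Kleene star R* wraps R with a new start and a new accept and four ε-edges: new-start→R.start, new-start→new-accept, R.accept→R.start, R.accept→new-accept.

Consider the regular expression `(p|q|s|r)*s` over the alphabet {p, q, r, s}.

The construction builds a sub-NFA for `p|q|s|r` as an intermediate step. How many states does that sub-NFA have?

10

Fragment for `p|q|s|r`:
Each of the 4 symbol leaves contributes a 2-state fragment.
  p|q|s|r = 10 states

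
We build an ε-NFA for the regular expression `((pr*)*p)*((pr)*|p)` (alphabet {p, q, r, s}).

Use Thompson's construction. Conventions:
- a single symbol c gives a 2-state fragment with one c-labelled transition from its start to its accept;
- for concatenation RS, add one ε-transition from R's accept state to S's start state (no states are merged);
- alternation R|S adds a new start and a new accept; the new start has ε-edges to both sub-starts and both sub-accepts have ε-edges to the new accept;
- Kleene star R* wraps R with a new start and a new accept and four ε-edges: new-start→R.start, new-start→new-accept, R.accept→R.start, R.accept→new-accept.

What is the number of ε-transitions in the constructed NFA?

24

Per subexpression:
Each of the 6 symbol leaves contributes 0 ε-transitions.
  r* → 4 ε-transitions
  pr* → 5 ε-transitions
  (pr*)* → 9 ε-transitions
  (pr*)*p → 10 ε-transitions
  ((pr*)*p)* → 14 ε-transitions
  pr → 1 ε-transition
  (pr)* → 5 ε-transitions
  (pr)*|p → 9 ε-transitions
  ((pr*)*p)*((pr)*|p) → 24 ε-transitions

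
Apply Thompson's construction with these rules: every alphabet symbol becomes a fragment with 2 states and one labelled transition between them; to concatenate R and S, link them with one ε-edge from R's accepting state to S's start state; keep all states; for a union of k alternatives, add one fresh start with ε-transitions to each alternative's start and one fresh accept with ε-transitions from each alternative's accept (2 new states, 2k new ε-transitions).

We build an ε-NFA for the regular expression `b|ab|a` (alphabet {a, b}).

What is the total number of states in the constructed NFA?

10

Recursing over subexpressions:
Each of the 4 symbol leaves contributes a 2-state fragment.
  ab = 4 states
  b|ab|a = 10 states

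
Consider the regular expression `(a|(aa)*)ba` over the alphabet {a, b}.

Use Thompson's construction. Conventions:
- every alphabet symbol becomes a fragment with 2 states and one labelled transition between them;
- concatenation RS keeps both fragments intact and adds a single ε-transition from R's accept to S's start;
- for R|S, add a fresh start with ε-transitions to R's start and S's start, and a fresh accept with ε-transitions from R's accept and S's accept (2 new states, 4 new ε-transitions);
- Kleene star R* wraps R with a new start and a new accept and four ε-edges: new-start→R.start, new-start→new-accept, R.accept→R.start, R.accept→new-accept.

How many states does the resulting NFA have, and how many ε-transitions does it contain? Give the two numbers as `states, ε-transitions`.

Per subexpression:
Each of the 5 symbol leaves contributes 2 states and 0 ε-transitions.
  aa → 4 states, 1 ε-transition
  (aa)* → 6 states, 5 ε-transitions
  a|(aa)* → 10 states, 9 ε-transitions
  (a|(aa)*)ba → 14 states, 11 ε-transitions

14, 11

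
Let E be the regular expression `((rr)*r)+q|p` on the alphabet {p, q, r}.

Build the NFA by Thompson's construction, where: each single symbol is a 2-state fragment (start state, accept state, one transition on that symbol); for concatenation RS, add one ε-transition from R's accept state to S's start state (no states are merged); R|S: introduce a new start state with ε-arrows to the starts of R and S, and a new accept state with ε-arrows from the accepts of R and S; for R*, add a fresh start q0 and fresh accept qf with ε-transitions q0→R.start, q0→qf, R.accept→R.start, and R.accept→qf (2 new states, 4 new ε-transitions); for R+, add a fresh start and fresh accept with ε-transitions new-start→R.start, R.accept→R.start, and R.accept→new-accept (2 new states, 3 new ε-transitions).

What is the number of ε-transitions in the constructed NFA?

14

Recursing over subexpressions:
Each of the 5 symbol leaves contributes 0 ε-transitions.
  rr = 1 ε-transition
  (rr)* = 5 ε-transitions
  (rr)*r = 6 ε-transitions
  ((rr)*r)+ = 9 ε-transitions
  ((rr)*r)+q = 10 ε-transitions
  ((rr)*r)+q|p = 14 ε-transitions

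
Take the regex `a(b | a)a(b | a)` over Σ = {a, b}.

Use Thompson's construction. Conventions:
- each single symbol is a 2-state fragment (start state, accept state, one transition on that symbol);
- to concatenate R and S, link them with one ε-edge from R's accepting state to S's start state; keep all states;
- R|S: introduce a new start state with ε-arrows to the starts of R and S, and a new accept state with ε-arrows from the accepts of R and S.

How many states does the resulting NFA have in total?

Building bottom-up:
Each of the 6 symbol leaves contributes a 2-state fragment.
  b | a : 6 states
  b | a : 6 states
  a(b | a)a(b | a) : 16 states

16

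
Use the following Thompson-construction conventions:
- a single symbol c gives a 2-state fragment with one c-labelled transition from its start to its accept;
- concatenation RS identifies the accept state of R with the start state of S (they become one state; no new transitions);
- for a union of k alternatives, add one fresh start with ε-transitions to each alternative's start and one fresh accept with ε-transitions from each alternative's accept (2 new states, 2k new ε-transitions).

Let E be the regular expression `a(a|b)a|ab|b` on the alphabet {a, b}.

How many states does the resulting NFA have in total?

15

Recursing over subexpressions:
Each of the 7 symbol leaves contributes a 2-state fragment.
  a|b = 6 states
  a(a|b)a = 8 states
  ab = 3 states
  a(a|b)a|ab|b = 15 states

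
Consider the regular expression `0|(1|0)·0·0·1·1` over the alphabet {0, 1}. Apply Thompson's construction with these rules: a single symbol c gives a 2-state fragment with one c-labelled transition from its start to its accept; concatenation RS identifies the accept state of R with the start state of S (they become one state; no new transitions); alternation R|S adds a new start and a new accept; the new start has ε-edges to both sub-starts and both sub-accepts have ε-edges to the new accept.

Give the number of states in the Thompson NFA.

Building bottom-up:
Each of the 7 symbol leaves contributes a 2-state fragment.
  1|0 = 6 states
  (1|0)·0·0·1·1 = 10 states
  0|(1|0)·0·0·1·1 = 14 states

14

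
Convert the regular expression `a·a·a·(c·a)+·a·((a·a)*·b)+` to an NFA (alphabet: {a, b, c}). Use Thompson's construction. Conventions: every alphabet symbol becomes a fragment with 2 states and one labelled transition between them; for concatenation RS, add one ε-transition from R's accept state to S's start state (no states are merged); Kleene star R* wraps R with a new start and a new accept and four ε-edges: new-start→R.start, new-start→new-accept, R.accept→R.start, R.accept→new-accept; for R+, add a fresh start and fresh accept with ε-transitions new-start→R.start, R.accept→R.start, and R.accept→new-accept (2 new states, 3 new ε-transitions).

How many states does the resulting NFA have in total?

24

By structural recursion:
Each of the 9 symbol leaves contributes a 2-state fragment.
  c·a = 4 states
  (c·a)+ = 6 states
  a·a = 4 states
  (a·a)* = 6 states
  (a·a)*·b = 8 states
  ((a·a)*·b)+ = 10 states
  a·a·a·(c·a)+·a·((a·a)*·b)+ = 24 states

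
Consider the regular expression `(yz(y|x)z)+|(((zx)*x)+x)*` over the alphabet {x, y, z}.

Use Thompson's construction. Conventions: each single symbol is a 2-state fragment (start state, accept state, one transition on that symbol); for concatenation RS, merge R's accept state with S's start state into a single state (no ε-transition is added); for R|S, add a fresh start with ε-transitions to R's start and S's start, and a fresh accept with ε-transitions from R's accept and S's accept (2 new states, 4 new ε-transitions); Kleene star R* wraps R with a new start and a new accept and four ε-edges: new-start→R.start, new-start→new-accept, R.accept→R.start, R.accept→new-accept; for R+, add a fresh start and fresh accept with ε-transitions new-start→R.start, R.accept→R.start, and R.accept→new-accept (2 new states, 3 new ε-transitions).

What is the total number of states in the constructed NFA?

Recursing over subexpressions:
Each of the 9 symbol leaves contributes a 2-state fragment.
  y|x — 6 states
  yz(y|x)z — 9 states
  (yz(y|x)z)+ — 11 states
  zx — 3 states
  (zx)* — 5 states
  (zx)*x — 6 states
  ((zx)*x)+ — 8 states
  ((zx)*x)+x — 9 states
  (((zx)*x)+x)* — 11 states
  (yz(y|x)z)+|(((zx)*x)+x)* — 24 states

24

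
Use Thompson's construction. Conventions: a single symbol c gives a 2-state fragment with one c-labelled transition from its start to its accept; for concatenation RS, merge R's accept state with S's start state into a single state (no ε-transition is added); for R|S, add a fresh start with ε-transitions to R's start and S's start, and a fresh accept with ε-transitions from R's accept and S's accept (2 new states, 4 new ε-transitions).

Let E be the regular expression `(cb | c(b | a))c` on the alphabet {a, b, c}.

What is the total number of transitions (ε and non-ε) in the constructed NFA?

14

Building bottom-up:
Each of the 6 symbol leaves contributes 1 transition (1 symbol, 0 ε).
  cb → 2 transitions (2 symbol, 0 ε)
  b | a → 6 transitions (2 symbol, 4 ε)
  c(b | a) → 7 transitions (3 symbol, 4 ε)
  cb | c(b | a) → 13 transitions (5 symbol, 8 ε)
  (cb | c(b | a))c → 14 transitions (6 symbol, 8 ε)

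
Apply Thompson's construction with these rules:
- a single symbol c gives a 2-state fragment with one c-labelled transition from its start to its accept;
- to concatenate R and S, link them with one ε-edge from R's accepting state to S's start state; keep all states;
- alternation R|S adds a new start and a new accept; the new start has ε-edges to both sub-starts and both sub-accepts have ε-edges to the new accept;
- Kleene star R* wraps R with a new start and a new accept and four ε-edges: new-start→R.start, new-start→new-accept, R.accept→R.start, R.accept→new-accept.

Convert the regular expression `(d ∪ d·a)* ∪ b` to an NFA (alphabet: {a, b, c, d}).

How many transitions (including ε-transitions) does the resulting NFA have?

Building bottom-up:
Each of the 4 symbol leaves contributes 1 transition (1 symbol, 0 ε).
  d·a → 3 transitions (2 symbol, 1 ε)
  d ∪ d·a → 8 transitions (3 symbol, 5 ε)
  (d ∪ d·a)* → 12 transitions (3 symbol, 9 ε)
  (d ∪ d·a)* ∪ b → 17 transitions (4 symbol, 13 ε)

17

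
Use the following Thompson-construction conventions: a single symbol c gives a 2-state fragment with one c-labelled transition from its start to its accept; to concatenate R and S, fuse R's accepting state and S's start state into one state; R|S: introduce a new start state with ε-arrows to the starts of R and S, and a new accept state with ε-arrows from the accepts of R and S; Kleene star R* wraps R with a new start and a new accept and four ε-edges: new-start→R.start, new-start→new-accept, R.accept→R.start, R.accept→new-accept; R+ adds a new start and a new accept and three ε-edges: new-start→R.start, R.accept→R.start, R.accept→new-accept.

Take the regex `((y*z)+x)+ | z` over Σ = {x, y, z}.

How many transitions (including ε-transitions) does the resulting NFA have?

18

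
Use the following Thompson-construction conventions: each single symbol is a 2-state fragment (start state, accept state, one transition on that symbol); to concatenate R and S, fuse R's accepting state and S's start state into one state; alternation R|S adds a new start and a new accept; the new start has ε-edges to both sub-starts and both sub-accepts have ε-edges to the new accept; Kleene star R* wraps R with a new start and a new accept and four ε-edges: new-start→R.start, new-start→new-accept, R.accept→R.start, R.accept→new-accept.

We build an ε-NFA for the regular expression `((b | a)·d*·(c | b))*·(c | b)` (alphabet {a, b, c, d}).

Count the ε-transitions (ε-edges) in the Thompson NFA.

20

Building bottom-up:
Each of the 7 symbol leaves contributes 0 ε-transitions.
  b | a — 4 ε-transitions
  d* — 4 ε-transitions
  c | b — 4 ε-transitions
  (b | a)·d*·(c | b) — 12 ε-transitions
  ((b | a)·d*·(c | b))* — 16 ε-transitions
  c | b — 4 ε-transitions
  ((b | a)·d*·(c | b))*·(c | b) — 20 ε-transitions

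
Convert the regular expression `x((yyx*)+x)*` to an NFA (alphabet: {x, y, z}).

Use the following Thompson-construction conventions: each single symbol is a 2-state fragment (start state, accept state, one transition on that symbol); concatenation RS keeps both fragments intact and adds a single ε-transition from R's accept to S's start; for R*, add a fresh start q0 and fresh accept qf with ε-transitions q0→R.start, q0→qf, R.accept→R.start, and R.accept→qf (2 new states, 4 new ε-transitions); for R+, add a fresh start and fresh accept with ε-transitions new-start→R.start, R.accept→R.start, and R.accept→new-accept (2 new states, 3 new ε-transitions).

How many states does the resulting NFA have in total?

16

Per subexpression:
Each of the 5 symbol leaves contributes a 2-state fragment.
  x* : 4 states
  yyx* : 8 states
  (yyx*)+ : 10 states
  (yyx*)+x : 12 states
  ((yyx*)+x)* : 14 states
  x((yyx*)+x)* : 16 states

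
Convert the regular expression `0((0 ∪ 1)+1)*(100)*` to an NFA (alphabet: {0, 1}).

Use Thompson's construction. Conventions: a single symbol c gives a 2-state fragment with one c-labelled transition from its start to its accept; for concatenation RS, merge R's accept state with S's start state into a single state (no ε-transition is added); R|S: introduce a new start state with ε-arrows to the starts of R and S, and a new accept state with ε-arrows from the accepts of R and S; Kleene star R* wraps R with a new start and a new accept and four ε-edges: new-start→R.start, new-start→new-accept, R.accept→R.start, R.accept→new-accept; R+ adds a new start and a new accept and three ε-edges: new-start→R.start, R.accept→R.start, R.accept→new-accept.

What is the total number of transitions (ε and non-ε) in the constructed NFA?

Bottom-up over the parse tree:
Each of the 7 symbol leaves contributes 1 transition (1 symbol, 0 ε).
  0 ∪ 1 — 6 transitions (2 symbol, 4 ε)
  (0 ∪ 1)+ — 9 transitions (2 symbol, 7 ε)
  (0 ∪ 1)+1 — 10 transitions (3 symbol, 7 ε)
  ((0 ∪ 1)+1)* — 14 transitions (3 symbol, 11 ε)
  100 — 3 transitions (3 symbol, 0 ε)
  (100)* — 7 transitions (3 symbol, 4 ε)
  0((0 ∪ 1)+1)*(100)* — 22 transitions (7 symbol, 15 ε)

22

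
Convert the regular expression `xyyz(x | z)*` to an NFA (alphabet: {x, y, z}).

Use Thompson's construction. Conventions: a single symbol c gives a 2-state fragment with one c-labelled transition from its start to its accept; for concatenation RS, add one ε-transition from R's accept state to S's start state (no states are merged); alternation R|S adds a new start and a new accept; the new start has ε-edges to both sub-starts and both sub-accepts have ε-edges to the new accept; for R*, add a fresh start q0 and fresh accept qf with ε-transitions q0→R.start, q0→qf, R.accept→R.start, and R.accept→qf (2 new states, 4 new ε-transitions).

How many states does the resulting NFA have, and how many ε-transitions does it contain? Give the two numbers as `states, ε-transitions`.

Bottom-up over the parse tree:
Each of the 6 symbol leaves contributes 2 states and 0 ε-transitions.
  x | z : 6 states, 4 ε-transitions
  (x | z)* : 8 states, 8 ε-transitions
  xyyz(x | z)* : 16 states, 12 ε-transitions

16, 12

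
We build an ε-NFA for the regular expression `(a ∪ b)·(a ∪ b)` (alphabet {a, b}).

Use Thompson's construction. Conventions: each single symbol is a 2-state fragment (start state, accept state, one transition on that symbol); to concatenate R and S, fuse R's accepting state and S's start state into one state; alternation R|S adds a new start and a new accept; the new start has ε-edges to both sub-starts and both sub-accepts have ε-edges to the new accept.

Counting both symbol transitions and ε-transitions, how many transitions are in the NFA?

Bottom-up over the parse tree:
Each of the 4 symbol leaves contributes 1 transition (1 symbol, 0 ε).
  a ∪ b — 6 transitions (2 symbol, 4 ε)
  a ∪ b — 6 transitions (2 symbol, 4 ε)
  (a ∪ b)·(a ∪ b) — 12 transitions (4 symbol, 8 ε)

12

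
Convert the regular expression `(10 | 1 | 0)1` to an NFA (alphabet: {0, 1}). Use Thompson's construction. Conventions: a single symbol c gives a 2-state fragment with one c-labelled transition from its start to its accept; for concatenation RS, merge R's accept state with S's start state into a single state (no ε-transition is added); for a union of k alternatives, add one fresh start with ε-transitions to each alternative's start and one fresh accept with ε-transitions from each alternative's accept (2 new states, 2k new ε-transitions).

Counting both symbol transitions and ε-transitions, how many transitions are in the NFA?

Building bottom-up:
Each of the 5 symbol leaves contributes 1 transition (1 symbol, 0 ε).
  10 = 2 transitions (2 symbol, 0 ε)
  10 | 1 | 0 = 10 transitions (4 symbol, 6 ε)
  (10 | 1 | 0)1 = 11 transitions (5 symbol, 6 ε)

11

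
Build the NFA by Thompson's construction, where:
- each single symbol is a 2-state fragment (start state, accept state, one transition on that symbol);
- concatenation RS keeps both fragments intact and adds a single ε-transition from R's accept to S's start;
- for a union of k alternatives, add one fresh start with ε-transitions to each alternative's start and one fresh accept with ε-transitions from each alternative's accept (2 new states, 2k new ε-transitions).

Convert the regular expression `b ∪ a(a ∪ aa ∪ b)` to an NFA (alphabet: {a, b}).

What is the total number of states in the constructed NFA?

Building bottom-up:
Each of the 6 symbol leaves contributes a 2-state fragment.
  aa = 4 states
  a ∪ aa ∪ b = 10 states
  a(a ∪ aa ∪ b) = 12 states
  b ∪ a(a ∪ aa ∪ b) = 16 states

16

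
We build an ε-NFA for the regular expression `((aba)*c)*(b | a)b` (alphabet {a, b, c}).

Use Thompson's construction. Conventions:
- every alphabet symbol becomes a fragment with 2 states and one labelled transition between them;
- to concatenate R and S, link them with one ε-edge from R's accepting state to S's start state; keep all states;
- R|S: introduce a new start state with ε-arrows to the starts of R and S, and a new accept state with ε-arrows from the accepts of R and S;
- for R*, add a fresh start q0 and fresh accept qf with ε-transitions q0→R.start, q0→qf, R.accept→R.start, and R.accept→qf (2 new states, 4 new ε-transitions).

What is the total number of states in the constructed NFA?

Bottom-up over the parse tree:
Each of the 7 symbol leaves contributes a 2-state fragment.
  aba — 6 states
  (aba)* — 8 states
  (aba)*c — 10 states
  ((aba)*c)* — 12 states
  b | a — 6 states
  ((aba)*c)*(b | a)b — 20 states

20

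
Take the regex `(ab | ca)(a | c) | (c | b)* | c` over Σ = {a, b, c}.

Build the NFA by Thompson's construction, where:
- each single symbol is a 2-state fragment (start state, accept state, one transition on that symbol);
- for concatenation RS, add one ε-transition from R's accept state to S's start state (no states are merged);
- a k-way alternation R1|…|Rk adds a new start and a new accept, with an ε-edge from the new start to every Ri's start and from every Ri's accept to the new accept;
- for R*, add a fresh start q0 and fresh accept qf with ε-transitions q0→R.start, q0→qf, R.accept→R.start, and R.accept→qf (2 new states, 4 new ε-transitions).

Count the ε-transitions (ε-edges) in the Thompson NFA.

Recursing over subexpressions:
Each of the 9 symbol leaves contributes 0 ε-transitions.
  ab = 1 ε-transition
  ca = 1 ε-transition
  ab | ca = 6 ε-transitions
  a | c = 4 ε-transitions
  (ab | ca)(a | c) = 11 ε-transitions
  c | b = 4 ε-transitions
  (c | b)* = 8 ε-transitions
  (ab | ca)(a | c) | (c | b)* | c = 25 ε-transitions

25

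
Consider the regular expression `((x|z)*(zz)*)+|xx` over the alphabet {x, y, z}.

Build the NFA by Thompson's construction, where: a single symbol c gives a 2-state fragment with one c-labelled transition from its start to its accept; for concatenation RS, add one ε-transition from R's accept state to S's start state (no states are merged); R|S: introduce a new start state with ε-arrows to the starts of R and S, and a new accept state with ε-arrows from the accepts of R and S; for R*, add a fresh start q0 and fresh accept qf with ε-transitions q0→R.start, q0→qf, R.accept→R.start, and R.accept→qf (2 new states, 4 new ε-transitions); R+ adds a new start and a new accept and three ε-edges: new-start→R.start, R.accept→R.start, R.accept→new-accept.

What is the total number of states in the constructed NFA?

22

Building bottom-up:
Each of the 6 symbol leaves contributes a 2-state fragment.
  x|z : 6 states
  (x|z)* : 8 states
  zz : 4 states
  (zz)* : 6 states
  (x|z)*(zz)* : 14 states
  ((x|z)*(zz)*)+ : 16 states
  xx : 4 states
  ((x|z)*(zz)*)+|xx : 22 states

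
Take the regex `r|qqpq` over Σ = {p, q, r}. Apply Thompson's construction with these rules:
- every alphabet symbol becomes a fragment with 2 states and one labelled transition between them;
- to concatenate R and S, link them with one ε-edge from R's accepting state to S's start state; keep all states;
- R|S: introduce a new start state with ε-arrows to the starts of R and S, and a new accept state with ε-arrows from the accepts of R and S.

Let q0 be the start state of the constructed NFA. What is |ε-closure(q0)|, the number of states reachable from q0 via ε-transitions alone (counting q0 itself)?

Let C(F) = |ε-closure(F.start)| within fragment F, and note whether F accepts ε. Symbol fragments have C = 1 and do not accept ε. Then:
  qqpq : |closure| equals the left operand's closure size = 1 (its accept is not ε-reachable, so the closure stops there)
  r|qqpq : new start ε-reaches every alternative's start; none of them accept ε, so the new accept is not reached: |closure| = 1 + 1 + 1 = 3

3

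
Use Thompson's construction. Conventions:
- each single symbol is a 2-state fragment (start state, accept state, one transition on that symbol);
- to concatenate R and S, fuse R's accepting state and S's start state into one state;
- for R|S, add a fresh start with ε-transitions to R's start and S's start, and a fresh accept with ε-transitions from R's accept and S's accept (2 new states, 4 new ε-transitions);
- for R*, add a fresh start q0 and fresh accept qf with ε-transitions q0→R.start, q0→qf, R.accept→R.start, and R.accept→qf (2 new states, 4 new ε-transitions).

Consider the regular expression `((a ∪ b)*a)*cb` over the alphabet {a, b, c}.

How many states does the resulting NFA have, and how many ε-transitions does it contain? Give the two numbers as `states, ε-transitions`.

13, 12

Recursing over subexpressions:
Each of the 5 symbol leaves contributes 2 states and 0 ε-transitions.
  a ∪ b — 6 states, 4 ε-transitions
  (a ∪ b)* — 8 states, 8 ε-transitions
  (a ∪ b)*a — 9 states, 8 ε-transitions
  ((a ∪ b)*a)* — 11 states, 12 ε-transitions
  ((a ∪ b)*a)*cb — 13 states, 12 ε-transitions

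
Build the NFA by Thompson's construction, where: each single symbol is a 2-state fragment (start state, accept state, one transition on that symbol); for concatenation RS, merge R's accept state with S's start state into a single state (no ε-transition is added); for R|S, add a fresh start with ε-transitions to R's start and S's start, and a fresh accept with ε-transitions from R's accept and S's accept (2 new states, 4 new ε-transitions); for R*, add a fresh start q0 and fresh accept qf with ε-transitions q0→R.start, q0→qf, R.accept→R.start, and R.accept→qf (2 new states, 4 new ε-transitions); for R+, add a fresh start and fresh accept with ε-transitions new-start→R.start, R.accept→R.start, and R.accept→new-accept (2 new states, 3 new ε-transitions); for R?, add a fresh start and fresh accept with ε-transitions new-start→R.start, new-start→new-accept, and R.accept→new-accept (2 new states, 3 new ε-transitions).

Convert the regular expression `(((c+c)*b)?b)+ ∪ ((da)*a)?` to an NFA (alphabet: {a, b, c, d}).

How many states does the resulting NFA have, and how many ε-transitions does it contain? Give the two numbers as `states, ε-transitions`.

By structural recursion:
Each of the 7 symbol leaves contributes 2 states and 0 ε-transitions.
  c+ = 4 states, 3 ε-transitions
  c+c = 5 states, 3 ε-transitions
  (c+c)* = 7 states, 7 ε-transitions
  (c+c)*b = 8 states, 7 ε-transitions
  ((c+c)*b)? = 10 states, 10 ε-transitions
  ((c+c)*b)?b = 11 states, 10 ε-transitions
  (((c+c)*b)?b)+ = 13 states, 13 ε-transitions
  da = 3 states, 0 ε-transitions
  (da)* = 5 states, 4 ε-transitions
  (da)*a = 6 states, 4 ε-transitions
  ((da)*a)? = 8 states, 7 ε-transitions
  (((c+c)*b)?b)+ ∪ ((da)*a)? = 23 states, 24 ε-transitions

23, 24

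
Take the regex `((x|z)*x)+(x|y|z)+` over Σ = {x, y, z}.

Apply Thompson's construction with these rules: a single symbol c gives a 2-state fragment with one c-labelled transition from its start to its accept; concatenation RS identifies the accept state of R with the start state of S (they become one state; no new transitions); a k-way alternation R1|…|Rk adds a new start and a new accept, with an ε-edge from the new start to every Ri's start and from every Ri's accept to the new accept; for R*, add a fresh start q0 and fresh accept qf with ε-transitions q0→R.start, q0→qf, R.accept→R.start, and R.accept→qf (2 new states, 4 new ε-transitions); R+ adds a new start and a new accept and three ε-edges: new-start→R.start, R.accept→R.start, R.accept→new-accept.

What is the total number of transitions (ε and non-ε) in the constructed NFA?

26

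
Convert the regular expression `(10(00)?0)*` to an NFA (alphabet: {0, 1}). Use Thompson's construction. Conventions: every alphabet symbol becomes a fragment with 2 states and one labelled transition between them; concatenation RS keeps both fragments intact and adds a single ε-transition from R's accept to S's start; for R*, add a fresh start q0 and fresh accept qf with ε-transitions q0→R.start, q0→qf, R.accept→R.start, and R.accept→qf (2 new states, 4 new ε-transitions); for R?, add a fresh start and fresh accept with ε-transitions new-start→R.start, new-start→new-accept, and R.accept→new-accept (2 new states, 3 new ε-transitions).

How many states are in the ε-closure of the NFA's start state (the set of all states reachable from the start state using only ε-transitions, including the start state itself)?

3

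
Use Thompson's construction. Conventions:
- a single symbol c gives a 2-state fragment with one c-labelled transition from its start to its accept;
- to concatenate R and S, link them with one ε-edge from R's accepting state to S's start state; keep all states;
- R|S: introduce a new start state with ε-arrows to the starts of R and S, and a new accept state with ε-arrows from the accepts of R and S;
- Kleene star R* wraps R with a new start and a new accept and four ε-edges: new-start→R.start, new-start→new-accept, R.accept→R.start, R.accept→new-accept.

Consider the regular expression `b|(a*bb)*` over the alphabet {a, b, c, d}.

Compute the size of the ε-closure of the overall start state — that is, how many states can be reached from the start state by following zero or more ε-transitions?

Work bottom-up. For each fragment F, track |ε-closure(F.start)| and whether F's accept lies in that closure (i.e. whether F accepts ε). A single-symbol fragment has closure size 1 and does not accept ε.
  a* : new start has ε-edges to the inner start and to the new accept, so |ε-closure| = 2 + 1 = 3
  a*bb : |ε-closure| = 3 + 1 = 4 (closure spills across the concat boundary because the left factor accepts ε)
  (a*bb)* : the star's fresh start ε-reaches both the body's start and the fresh accept: |ε-closure| = 2 + 4 = 6
  b|(a*bb)* : new start ε-reaches every alternative's start; at least one alternative accepts ε, so the union's new accept is reached too: |ε-closure| = 1 + 1 + 6 + 1 = 9

9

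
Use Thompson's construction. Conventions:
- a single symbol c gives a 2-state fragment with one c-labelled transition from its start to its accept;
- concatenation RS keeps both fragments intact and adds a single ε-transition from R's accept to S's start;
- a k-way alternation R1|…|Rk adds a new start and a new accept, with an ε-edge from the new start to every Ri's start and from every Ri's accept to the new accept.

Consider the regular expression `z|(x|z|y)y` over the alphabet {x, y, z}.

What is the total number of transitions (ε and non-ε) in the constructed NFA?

16

Building bottom-up:
Each of the 5 symbol leaves contributes 1 transition (1 symbol, 0 ε).
  x|z|y — 9 transitions (3 symbol, 6 ε)
  (x|z|y)y — 11 transitions (4 symbol, 7 ε)
  z|(x|z|y)y — 16 transitions (5 symbol, 11 ε)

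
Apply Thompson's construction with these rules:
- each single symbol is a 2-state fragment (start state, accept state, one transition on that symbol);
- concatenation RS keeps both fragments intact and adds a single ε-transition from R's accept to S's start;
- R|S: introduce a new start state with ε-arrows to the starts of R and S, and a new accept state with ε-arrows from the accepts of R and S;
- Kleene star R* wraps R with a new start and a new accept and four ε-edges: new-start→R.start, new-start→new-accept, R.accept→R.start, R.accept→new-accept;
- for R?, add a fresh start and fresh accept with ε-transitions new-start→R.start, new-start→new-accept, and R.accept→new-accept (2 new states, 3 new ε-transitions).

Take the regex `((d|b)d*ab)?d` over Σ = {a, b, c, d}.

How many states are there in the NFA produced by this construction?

Recursing over subexpressions:
Each of the 6 symbol leaves contributes a 2-state fragment.
  d|b — 6 states
  d* — 4 states
  (d|b)d*ab — 14 states
  ((d|b)d*ab)? — 16 states
  ((d|b)d*ab)?d — 18 states

18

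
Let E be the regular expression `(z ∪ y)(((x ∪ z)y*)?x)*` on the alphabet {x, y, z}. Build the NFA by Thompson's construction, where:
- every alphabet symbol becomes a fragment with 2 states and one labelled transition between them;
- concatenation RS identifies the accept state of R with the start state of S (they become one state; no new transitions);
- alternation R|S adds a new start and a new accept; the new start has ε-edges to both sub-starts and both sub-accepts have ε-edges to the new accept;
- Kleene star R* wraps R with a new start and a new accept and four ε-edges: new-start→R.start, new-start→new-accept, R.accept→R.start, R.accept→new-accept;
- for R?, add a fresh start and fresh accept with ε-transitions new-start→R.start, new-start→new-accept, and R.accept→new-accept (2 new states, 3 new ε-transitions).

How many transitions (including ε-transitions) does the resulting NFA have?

Recursing over subexpressions:
Each of the 6 symbol leaves contributes 1 transition (1 symbol, 0 ε).
  z ∪ y — 6 transitions (2 symbol, 4 ε)
  x ∪ z — 6 transitions (2 symbol, 4 ε)
  y* — 5 transitions (1 symbol, 4 ε)
  (x ∪ z)y* — 11 transitions (3 symbol, 8 ε)
  ((x ∪ z)y*)? — 14 transitions (3 symbol, 11 ε)
  ((x ∪ z)y*)?x — 15 transitions (4 symbol, 11 ε)
  (((x ∪ z)y*)?x)* — 19 transitions (4 symbol, 15 ε)
  (z ∪ y)(((x ∪ z)y*)?x)* — 25 transitions (6 symbol, 19 ε)

25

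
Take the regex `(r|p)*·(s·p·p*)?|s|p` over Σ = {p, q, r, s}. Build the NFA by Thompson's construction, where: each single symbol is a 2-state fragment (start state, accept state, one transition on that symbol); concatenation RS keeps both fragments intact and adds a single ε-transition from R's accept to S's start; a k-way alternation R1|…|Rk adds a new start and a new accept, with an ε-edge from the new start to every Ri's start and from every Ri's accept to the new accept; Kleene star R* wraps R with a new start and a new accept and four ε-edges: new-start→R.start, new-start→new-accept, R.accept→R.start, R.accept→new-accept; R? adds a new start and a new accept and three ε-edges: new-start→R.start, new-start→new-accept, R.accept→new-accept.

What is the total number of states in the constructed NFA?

Bottom-up over the parse tree:
Each of the 7 symbol leaves contributes a 2-state fragment.
  r|p : 6 states
  (r|p)* : 8 states
  p* : 4 states
  s·p·p* : 8 states
  (s·p·p*)? : 10 states
  (r|p)*·(s·p·p*)? : 18 states
  (r|p)*·(s·p·p*)?|s|p : 24 states

24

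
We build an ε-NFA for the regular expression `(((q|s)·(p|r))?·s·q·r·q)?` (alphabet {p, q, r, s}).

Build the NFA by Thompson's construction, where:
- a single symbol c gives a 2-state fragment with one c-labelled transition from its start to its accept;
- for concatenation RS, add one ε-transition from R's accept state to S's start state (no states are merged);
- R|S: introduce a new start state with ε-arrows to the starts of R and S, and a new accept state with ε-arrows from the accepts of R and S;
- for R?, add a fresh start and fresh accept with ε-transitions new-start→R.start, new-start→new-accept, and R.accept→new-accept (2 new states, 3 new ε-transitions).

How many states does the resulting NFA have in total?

By structural recursion:
Each of the 8 symbol leaves contributes a 2-state fragment.
  q|s → 6 states
  p|r → 6 states
  (q|s)·(p|r) → 12 states
  ((q|s)·(p|r))? → 14 states
  ((q|s)·(p|r))?·s·q·r·q → 22 states
  (((q|s)·(p|r))?·s·q·r·q)? → 24 states

24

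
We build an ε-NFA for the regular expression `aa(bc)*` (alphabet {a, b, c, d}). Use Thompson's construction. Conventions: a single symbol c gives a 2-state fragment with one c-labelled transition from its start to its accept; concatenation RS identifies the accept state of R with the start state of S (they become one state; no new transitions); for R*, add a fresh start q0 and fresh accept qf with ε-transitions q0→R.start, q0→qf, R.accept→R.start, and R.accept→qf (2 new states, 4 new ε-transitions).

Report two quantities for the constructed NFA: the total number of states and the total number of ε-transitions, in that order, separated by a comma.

Per subexpression:
Each of the 4 symbol leaves contributes 2 states and 0 ε-transitions.
  bc = 3 states, 0 ε-transitions
  (bc)* = 5 states, 4 ε-transitions
  aa(bc)* = 7 states, 4 ε-transitions

7, 4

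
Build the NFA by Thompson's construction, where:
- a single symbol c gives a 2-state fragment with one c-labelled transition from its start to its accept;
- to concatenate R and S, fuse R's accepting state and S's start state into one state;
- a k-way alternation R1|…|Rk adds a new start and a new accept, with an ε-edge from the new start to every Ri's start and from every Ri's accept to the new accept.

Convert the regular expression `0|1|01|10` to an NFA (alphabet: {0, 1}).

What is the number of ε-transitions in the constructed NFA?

Bottom-up over the parse tree:
Each of the 6 symbol leaves contributes 0 ε-transitions.
  01 = 0 ε-transitions
  10 = 0 ε-transitions
  0|1|01|10 = 8 ε-transitions

8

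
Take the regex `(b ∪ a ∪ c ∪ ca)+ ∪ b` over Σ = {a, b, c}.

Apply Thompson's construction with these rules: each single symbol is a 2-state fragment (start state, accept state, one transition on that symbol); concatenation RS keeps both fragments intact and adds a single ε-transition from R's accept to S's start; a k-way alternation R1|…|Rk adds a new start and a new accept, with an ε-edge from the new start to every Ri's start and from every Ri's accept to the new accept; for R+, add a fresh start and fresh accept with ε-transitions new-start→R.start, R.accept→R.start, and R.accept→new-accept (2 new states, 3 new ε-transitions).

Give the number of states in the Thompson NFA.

18

Bottom-up over the parse tree:
Each of the 6 symbol leaves contributes a 2-state fragment.
  ca → 4 states
  b ∪ a ∪ c ∪ ca → 12 states
  (b ∪ a ∪ c ∪ ca)+ → 14 states
  (b ∪ a ∪ c ∪ ca)+ ∪ b → 18 states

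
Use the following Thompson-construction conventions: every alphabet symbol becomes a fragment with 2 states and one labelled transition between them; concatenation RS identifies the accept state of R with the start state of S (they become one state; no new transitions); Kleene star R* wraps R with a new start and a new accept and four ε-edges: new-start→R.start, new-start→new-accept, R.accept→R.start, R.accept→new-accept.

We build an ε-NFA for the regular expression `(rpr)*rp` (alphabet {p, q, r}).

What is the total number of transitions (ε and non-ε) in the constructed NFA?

9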